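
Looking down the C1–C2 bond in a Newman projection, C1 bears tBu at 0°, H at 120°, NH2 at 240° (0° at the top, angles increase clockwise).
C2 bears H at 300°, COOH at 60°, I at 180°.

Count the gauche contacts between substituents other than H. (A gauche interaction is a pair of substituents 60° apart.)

Non-H gauche pairs: tBu(0°)/COOH(60°); NH2(240°)/I(180°) — 2 interactions.

2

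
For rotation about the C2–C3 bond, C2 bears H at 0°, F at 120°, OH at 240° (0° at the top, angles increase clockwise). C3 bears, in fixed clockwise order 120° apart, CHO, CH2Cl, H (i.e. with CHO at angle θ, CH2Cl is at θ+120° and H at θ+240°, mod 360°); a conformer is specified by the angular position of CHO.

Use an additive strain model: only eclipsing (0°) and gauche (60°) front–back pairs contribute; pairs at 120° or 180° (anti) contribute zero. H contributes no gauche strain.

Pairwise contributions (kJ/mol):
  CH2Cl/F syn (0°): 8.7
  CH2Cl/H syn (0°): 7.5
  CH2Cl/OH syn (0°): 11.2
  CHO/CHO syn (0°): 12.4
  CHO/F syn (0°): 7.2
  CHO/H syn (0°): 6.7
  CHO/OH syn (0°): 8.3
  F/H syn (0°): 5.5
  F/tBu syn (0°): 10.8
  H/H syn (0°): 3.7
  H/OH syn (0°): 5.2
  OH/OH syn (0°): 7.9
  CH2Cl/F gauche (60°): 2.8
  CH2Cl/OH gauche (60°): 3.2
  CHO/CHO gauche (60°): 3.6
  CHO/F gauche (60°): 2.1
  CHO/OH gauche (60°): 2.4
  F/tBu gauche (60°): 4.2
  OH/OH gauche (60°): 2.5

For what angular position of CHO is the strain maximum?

CHO at 0° (eclipsed): H(0°)/CHO(0°) eclipsed 6.7; F(120°)/CH2Cl(120°) eclipsed 8.7; OH(240°)/H(240°) eclipsed 5.2 → 20.6 kJ/mol.
CHO at 60° (staggered): F(120°)/CHO(60°) gauche 2.1; F(120°)/CH2Cl(180°) gauche 2.8; OH(240°)/CH2Cl(180°) gauche 3.2 → 8.1 kJ/mol.
CHO at 120° (eclipsed): H(0°)/H(0°) eclipsed 3.7; F(120°)/CHO(120°) eclipsed 7.2; OH(240°)/CH2Cl(240°) eclipsed 11.2 → 22.1 kJ/mol.
CHO at 180° (staggered): F(120°)/CHO(180°) gauche 2.1; OH(240°)/CHO(180°) gauche 2.4; OH(240°)/CH2Cl(300°) gauche 3.2 → 7.7 kJ/mol.
CHO at 240° (eclipsed): H(0°)/CH2Cl(0°) eclipsed 7.5; F(120°)/H(120°) eclipsed 5.5; OH(240°)/CHO(240°) eclipsed 8.3 → 21.3 kJ/mol.
CHO at 300° (staggered): F(120°)/CH2Cl(60°) gauche 2.8; OH(240°)/CHO(300°) gauche 2.4 → 5.2 kJ/mol.
The maximum (22.1 kJ/mol) occurs with CHO at 120°.

120°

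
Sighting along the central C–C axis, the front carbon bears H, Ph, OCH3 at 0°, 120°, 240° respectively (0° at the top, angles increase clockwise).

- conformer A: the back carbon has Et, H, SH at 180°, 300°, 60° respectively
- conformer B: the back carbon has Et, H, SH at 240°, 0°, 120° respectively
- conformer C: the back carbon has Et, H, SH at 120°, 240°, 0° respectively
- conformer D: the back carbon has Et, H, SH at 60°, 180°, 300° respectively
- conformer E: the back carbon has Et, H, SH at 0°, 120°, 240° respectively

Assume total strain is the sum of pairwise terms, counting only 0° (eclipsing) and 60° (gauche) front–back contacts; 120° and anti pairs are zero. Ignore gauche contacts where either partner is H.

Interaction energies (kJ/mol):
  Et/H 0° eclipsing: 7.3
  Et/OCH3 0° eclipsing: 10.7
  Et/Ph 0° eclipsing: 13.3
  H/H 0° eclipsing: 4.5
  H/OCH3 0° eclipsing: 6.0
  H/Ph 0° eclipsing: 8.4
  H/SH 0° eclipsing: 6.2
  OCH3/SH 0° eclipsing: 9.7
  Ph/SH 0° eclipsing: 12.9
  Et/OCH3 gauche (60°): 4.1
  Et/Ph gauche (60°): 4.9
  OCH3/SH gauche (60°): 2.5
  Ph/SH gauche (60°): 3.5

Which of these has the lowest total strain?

D

A is staggered. Ph at 120° is gauche with Et at 180° (4.9); Ph at 120° is gauche with SH at 60° (3.5); OCH3 at 240° is gauche with Et at 180° (4.1). Total 12.5 kJ/mol.
B is eclipsed. H at 0° is eclipsed with H at 0° (4.5); Ph at 120° is eclipsed with SH at 120° (12.9); OCH3 at 240° is eclipsed with Et at 240° (10.7). Total 28.1 kJ/mol.
C is eclipsed. H at 0° is eclipsed with SH at 0° (6.2); Ph at 120° is eclipsed with Et at 120° (13.3); OCH3 at 240° is eclipsed with H at 240° (6.0). Total 25.5 kJ/mol.
D is staggered. Ph at 120° is gauche with Et at 60° (4.9); OCH3 at 240° is gauche with SH at 300° (2.5). Total 7.4 kJ/mol.
E is eclipsed. H at 0° is eclipsed with Et at 0° (7.3); Ph at 120° is eclipsed with H at 120° (8.4); OCH3 at 240° is eclipsed with SH at 240° (9.7). Total 25.4 kJ/mol.
D has the lowest total (7.4 kJ/mol).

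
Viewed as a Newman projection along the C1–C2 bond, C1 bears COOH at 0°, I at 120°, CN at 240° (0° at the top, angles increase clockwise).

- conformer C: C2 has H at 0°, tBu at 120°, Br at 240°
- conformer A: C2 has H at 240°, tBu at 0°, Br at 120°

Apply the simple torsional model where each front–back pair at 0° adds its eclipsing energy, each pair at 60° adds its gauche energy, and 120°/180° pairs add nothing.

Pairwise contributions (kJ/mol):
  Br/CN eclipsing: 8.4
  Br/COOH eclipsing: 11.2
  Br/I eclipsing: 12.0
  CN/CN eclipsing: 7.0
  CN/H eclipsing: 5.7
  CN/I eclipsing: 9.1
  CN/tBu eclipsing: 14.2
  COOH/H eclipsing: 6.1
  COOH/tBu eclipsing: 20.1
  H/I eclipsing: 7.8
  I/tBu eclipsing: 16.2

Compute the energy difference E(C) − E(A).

-7.1 kJ/mol

C (eclipsed): COOH(0°)/H(0°) eclipsed 6.1; I(120°)/tBu(120°) eclipsed 16.2; CN(240°)/Br(240°) eclipsed 8.4 → 30.7 kJ/mol.
A (eclipsed): COOH(0°)/tBu(0°) eclipsed 20.1; I(120°)/Br(120°) eclipsed 12.0; CN(240°)/H(240°) eclipsed 5.7 → 37.8 kJ/mol.
E(C) − E(A) = 30.7 − 37.8 = -7.1 kJ/mol.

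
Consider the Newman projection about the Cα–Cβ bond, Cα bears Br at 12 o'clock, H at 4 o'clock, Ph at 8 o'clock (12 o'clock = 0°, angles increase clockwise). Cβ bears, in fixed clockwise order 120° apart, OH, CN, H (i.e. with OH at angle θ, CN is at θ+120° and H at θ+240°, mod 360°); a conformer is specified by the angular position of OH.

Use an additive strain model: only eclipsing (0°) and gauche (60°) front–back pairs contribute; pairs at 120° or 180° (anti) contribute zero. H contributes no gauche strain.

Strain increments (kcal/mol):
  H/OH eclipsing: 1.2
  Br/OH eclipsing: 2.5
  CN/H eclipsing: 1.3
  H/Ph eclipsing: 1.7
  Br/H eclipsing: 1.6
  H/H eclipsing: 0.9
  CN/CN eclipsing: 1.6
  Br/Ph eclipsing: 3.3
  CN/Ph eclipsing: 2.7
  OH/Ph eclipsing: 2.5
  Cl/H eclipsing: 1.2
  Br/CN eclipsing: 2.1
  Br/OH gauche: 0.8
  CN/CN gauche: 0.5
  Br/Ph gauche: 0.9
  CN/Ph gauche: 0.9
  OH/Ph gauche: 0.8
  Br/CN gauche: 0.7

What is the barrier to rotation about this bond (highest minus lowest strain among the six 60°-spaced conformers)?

3.8 kcal/mol

OH at 0° (eclipsed): Br(0°)/OH(0°) eclipsed 2.5; H(120°)/CN(120°) eclipsed 1.3; Ph(240°)/H(240°) eclipsed 1.7 → 5.5 kcal/mol.
OH at 60° (staggered): Br(0°)/OH(60°) gauche 0.8; Ph(240°)/CN(180°) gauche 0.9 → 1.7 kcal/mol.
OH at 120° (eclipsed): Br(0°)/H(0°) eclipsed 1.6; H(120°)/OH(120°) eclipsed 1.2; Ph(240°)/CN(240°) eclipsed 2.7 → 5.5 kcal/mol.
OH at 180° (staggered): Br(0°)/CN(300°) gauche 0.7; Ph(240°)/OH(180°) gauche 0.8; Ph(240°)/CN(300°) gauche 0.9 → 2.4 kcal/mol.
OH at 240° (eclipsed): Br(0°)/CN(0°) eclipsed 2.1; H(120°)/H(120°) eclipsed 0.9; Ph(240°)/OH(240°) eclipsed 2.5 → 5.5 kcal/mol.
OH at 300° (staggered): Br(0°)/OH(300°) gauche 0.8; Br(0°)/CN(60°) gauche 0.7; Ph(240°)/OH(300°) gauche 0.8 → 2.3 kcal/mol.
Max at 0° (5.5 kcal/mol), min at 60° (1.7 kcal/mol); barrier = 3.8 kcal/mol.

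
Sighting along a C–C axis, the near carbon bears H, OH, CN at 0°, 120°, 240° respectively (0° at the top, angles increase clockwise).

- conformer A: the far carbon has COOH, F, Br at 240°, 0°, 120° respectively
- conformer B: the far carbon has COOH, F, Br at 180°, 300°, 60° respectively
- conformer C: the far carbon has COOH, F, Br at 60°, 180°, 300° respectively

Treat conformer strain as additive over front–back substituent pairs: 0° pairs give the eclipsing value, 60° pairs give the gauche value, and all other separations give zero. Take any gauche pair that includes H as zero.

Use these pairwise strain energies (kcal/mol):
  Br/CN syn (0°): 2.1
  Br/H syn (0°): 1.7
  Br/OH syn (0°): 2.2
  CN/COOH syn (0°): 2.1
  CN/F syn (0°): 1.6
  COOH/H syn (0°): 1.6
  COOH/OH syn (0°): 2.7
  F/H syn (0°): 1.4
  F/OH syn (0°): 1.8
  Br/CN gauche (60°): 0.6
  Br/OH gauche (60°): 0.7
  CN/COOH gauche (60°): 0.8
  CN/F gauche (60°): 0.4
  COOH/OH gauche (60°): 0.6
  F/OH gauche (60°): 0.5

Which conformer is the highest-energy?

A

A (eclipsed): H(0°)/F(0°) eclipsed 1.4; OH(120°)/Br(120°) eclipsed 2.2; CN(240°)/COOH(240°) eclipsed 2.1 → 5.7 kcal/mol.
B (staggered): OH(120°)/COOH(180°) gauche 0.6; OH(120°)/Br(60°) gauche 0.7; CN(240°)/COOH(180°) gauche 0.8; CN(240°)/F(300°) gauche 0.4 → 2.5 kcal/mol.
C (staggered): OH(120°)/COOH(60°) gauche 0.6; OH(120°)/F(180°) gauche 0.5; CN(240°)/F(180°) gauche 0.4; CN(240°)/Br(300°) gauche 0.6 → 2.1 kcal/mol.
A has the highest total (5.7 kcal/mol).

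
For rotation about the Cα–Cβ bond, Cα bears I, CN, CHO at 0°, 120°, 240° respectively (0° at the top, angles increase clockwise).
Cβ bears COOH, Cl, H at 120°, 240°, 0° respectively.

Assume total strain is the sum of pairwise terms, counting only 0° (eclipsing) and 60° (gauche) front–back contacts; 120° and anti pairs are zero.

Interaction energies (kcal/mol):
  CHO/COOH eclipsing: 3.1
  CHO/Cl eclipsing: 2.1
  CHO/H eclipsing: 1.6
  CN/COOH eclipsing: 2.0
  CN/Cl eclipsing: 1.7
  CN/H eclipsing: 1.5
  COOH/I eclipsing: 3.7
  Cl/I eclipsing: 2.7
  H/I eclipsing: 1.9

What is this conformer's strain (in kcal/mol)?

6.0 kcal/mol

This conformer (eclipsed): I(0°)/H(0°) eclipsed 1.9; CN(120°)/COOH(120°) eclipsed 2.0; CHO(240°)/Cl(240°) eclipsed 2.1 → 6.0 kcal/mol.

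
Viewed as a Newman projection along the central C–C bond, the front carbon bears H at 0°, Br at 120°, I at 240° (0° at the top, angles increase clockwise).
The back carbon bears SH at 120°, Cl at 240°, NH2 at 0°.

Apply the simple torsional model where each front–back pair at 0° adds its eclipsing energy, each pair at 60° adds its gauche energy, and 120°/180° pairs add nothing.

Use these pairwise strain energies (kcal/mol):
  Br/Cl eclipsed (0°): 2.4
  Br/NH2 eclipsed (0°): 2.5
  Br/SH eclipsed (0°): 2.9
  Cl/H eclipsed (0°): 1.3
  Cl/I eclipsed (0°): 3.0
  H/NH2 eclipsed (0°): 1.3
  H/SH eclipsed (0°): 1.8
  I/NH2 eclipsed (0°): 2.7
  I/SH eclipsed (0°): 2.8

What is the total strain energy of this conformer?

This conformer (eclipsed): H–NH2 eclipsed, Br–SH eclipsed, I–Cl eclipsed; 1.3 + 2.9 + 3.0 = 7.2 kcal/mol.

7.2 kcal/mol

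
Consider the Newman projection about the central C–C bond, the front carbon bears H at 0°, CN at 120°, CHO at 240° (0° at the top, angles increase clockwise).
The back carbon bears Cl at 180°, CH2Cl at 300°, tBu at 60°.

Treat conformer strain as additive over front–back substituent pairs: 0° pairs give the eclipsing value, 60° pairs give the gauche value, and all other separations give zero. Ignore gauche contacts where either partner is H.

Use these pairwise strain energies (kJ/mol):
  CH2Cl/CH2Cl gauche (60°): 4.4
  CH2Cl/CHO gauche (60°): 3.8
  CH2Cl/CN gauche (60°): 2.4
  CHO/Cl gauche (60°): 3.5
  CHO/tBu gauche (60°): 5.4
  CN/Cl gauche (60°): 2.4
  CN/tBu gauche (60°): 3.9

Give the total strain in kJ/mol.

13.6 kJ/mol

This conformer (staggered): CN(120°)/Cl(180°) gauche 2.4; CN(120°)/tBu(60°) gauche 3.9; CHO(240°)/Cl(180°) gauche 3.5; CHO(240°)/CH2Cl(300°) gauche 3.8 → 13.6 kJ/mol.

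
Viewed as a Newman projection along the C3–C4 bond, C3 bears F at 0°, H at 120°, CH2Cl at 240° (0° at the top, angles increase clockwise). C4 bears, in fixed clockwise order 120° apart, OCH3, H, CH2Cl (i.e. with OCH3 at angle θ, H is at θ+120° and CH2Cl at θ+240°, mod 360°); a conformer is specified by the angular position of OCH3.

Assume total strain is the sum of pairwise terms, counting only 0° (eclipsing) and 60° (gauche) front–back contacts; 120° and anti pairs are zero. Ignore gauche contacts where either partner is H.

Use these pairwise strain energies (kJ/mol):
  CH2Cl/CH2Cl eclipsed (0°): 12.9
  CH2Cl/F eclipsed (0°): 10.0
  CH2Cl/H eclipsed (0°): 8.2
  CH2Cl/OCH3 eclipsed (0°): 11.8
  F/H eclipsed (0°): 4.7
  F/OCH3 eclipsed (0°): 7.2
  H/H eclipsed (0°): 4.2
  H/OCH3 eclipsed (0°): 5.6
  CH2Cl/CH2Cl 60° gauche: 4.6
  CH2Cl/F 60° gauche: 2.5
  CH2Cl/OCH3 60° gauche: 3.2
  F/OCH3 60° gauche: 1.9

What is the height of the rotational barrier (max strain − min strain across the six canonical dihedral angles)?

19.0 kJ/mol

OCH3 at 0° (eclipsed): F–OCH3 eclipsed, H–H eclipsed, CH2Cl–CH2Cl eclipsed; 7.2 + 4.2 + 12.9 = 24.3 kJ/mol.
OCH3 at 60° (staggered): F–OCH3 gauche, F–CH2Cl gauche, CH2Cl–CH2Cl gauche; 1.9 + 2.5 + 4.6 = 9.0 kJ/mol.
OCH3 at 120° (eclipsed): F–CH2Cl eclipsed, H–OCH3 eclipsed, CH2Cl–H eclipsed; 10.0 + 5.6 + 8.2 = 23.8 kJ/mol.
OCH3 at 180° (staggered): F–CH2Cl gauche, CH2Cl–OCH3 gauche; 2.5 + 3.2 = 5.7 kJ/mol.
OCH3 at 240° (eclipsed): F–H eclipsed, H–CH2Cl eclipsed, CH2Cl–OCH3 eclipsed; 4.7 + 8.2 + 11.8 = 24.7 kJ/mol.
OCH3 at 300° (staggered): F–OCH3 gauche, CH2Cl–OCH3 gauche, CH2Cl–CH2Cl gauche; 1.9 + 3.2 + 4.6 = 9.7 kJ/mol.
Max at 240° (24.7 kJ/mol), min at 180° (5.7 kJ/mol); barrier = 19.0 kJ/mol.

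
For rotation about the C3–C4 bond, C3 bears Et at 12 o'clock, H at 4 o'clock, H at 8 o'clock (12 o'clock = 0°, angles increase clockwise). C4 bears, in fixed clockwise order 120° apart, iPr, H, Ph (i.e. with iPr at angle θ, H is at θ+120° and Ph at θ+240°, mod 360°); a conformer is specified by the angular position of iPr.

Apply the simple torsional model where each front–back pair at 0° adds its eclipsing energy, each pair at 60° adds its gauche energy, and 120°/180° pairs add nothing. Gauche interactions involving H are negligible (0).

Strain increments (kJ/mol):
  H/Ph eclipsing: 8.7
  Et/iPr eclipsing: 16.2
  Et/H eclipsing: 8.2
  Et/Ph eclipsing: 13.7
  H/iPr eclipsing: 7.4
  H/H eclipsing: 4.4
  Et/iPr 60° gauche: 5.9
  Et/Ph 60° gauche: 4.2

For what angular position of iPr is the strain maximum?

iPr at 0° is eclipsed. Et at 0° is eclipsed with iPr at 0° (16.2); H at 120° is eclipsed with H at 120° (4.4); H at 240° is eclipsed with Ph at 240° (8.7). Total 29.3 kJ/mol.
iPr at 60° is staggered. Et at 0° is gauche with iPr at 60° (5.9); Et at 0° is gauche with Ph at 300° (4.2). Total 10.1 kJ/mol.
iPr at 120° is eclipsed. Et at 0° is eclipsed with Ph at 0° (13.7); H at 120° is eclipsed with iPr at 120° (7.4); H at 240° is eclipsed with H at 240° (4.4). Total 25.5 kJ/mol.
iPr at 180° is staggered. Et at 0° is gauche with Ph at 60° (4.2). Total 4.2 kJ/mol.
iPr at 240° is eclipsed. Et at 0° is eclipsed with H at 0° (8.2); H at 120° is eclipsed with Ph at 120° (8.7); H at 240° is eclipsed with iPr at 240° (7.4). Total 24.3 kJ/mol.
iPr at 300° is staggered. Et at 0° is gauche with iPr at 300° (5.9). Total 5.9 kJ/mol.
The maximum (29.3 kJ/mol) occurs with iPr at 0°.

0°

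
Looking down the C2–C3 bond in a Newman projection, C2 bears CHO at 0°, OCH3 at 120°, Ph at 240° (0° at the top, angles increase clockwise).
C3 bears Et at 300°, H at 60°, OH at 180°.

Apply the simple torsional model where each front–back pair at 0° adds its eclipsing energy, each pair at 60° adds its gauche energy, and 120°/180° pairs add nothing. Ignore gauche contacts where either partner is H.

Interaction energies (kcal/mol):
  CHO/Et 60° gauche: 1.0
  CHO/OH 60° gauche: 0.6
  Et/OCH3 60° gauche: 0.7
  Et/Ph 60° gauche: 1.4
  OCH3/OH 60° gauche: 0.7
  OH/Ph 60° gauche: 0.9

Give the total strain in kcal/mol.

4.0 kcal/mol

This conformer (staggered): CHO–Et gauche, OCH3–OH gauche, Ph–Et gauche, Ph–OH gauche; 1.0 + 0.7 + 1.4 + 0.9 = 4.0 kcal/mol.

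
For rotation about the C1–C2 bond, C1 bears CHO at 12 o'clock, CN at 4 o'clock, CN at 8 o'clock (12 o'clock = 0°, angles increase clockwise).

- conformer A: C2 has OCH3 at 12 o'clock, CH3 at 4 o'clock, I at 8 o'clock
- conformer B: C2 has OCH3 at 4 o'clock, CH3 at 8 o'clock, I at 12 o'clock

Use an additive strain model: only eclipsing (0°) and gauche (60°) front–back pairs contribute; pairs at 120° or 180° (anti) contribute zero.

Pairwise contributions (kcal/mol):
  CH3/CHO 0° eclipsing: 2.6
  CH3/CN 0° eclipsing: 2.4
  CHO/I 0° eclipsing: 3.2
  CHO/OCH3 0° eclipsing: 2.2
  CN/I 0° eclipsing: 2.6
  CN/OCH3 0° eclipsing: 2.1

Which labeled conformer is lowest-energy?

A (eclipsed): CHO(0°)/OCH3(0°) eclipsed 2.2; CN(120°)/CH3(120°) eclipsed 2.4; CN(240°)/I(240°) eclipsed 2.6 → 7.2 kcal/mol.
B (eclipsed): CHO(0°)/I(0°) eclipsed 3.2; CN(120°)/OCH3(120°) eclipsed 2.1; CN(240°)/CH3(240°) eclipsed 2.4 → 7.7 kcal/mol.
A has the lowest total (7.2 kcal/mol).

A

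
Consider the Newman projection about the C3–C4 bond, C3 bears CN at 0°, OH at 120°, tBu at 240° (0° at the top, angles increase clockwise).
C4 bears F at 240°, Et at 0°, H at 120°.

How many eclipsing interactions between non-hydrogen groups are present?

Non-H eclipsing pairs: CN(0°)/Et(0°); tBu(240°)/F(240°) — 2 interactions.

2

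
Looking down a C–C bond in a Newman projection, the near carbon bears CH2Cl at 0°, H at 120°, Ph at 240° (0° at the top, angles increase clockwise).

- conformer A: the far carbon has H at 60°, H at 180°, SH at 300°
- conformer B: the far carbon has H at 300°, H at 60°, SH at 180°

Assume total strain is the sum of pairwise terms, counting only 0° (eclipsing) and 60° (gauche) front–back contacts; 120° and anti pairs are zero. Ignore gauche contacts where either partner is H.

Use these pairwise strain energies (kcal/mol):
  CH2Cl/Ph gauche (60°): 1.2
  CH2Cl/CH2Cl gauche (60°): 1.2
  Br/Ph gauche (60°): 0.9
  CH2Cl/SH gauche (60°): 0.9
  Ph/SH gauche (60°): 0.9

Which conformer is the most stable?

A (staggered): CH2Cl(0°)/SH(300°) gauche 0.9; Ph(240°)/SH(300°) gauche 0.9 → 1.8 kcal/mol.
B (staggered): Ph(240°)/SH(180°) gauche 0.9 → 0.9 kcal/mol.
B has the lowest total (0.9 kcal/mol).

B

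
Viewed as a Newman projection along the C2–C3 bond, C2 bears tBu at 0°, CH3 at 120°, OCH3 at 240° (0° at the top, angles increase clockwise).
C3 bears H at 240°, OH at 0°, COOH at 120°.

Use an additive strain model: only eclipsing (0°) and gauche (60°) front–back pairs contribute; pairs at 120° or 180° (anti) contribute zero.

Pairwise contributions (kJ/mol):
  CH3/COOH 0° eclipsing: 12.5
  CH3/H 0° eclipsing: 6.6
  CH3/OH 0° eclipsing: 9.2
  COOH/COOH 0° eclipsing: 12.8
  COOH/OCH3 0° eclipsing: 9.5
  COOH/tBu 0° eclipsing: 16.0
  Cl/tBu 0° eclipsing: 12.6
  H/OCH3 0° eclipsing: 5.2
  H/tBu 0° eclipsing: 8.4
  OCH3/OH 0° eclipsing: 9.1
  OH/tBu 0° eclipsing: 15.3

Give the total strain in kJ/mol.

33.0 kJ/mol

This conformer (eclipsed): tBu–OH eclipsed, CH3–COOH eclipsed, OCH3–H eclipsed; 15.3 + 12.5 + 5.2 = 33.0 kJ/mol.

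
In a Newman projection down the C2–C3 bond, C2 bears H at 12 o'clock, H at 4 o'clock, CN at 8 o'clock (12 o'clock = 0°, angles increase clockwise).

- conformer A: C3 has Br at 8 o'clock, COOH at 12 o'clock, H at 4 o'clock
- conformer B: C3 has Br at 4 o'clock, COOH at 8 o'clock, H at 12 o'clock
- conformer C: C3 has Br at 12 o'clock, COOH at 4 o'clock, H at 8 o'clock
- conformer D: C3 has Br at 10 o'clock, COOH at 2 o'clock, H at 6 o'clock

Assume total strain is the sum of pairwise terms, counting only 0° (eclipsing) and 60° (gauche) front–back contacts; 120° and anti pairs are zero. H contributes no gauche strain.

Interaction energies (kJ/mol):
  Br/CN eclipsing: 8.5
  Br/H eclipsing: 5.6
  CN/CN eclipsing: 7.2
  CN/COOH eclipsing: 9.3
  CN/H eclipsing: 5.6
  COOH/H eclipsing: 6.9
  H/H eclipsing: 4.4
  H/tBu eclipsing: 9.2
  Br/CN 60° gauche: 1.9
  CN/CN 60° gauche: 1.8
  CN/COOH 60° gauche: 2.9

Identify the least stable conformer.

A is eclipsed. H at 0° is eclipsed with COOH at 0° (6.9); H at 120° is eclipsed with H at 120° (4.4); CN at 240° is eclipsed with Br at 240° (8.5). Total 19.8 kJ/mol.
B is eclipsed. H at 0° is eclipsed with H at 0° (4.4); H at 120° is eclipsed with Br at 120° (5.6); CN at 240° is eclipsed with COOH at 240° (9.3). Total 19.3 kJ/mol.
C is eclipsed. H at 0° is eclipsed with Br at 0° (5.6); H at 120° is eclipsed with COOH at 120° (6.9); CN at 240° is eclipsed with H at 240° (5.6). Total 18.1 kJ/mol.
D is staggered. CN at 240° is gauche with Br at 300° (1.9). Total 1.9 kJ/mol.
A has the highest total (19.8 kJ/mol).

A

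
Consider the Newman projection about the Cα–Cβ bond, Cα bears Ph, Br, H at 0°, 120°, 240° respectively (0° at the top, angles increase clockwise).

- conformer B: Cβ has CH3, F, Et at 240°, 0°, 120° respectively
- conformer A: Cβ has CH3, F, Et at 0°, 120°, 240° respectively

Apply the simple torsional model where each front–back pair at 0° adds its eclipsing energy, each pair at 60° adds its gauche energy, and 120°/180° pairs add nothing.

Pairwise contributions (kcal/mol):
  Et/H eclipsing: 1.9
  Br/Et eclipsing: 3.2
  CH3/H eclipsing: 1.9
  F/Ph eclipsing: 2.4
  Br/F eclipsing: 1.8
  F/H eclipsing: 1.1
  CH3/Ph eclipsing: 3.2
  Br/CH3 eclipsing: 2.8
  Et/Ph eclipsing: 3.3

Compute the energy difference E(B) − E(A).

B (eclipsed): Ph(0°)/F(0°) eclipsed 2.4; Br(120°)/Et(120°) eclipsed 3.2; H(240°)/CH3(240°) eclipsed 1.9 → 7.5 kcal/mol.
A (eclipsed): Ph(0°)/CH3(0°) eclipsed 3.2; Br(120°)/F(120°) eclipsed 1.8; H(240°)/Et(240°) eclipsed 1.9 → 6.9 kcal/mol.
E(B) − E(A) = 7.5 − 6.9 = +0.6 kcal/mol.

+0.6 kcal/mol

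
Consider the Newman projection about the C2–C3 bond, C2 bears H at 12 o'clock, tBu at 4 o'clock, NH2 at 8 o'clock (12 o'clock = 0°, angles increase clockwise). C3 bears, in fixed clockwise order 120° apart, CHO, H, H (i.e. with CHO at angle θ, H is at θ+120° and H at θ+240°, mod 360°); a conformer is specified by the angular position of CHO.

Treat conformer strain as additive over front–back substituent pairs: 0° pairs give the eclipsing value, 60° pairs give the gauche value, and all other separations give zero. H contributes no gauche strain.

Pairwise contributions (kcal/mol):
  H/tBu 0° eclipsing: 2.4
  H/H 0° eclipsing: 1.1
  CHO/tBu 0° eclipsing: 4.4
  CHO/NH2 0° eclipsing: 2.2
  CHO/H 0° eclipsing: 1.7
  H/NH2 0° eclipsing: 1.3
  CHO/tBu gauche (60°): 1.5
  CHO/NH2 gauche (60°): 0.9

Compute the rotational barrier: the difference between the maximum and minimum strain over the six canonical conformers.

CHO at 0° (eclipsed): H–CHO eclipsed, tBu–H eclipsed, NH2–H eclipsed; 1.7 + 2.4 + 1.3 = 5.4 kcal/mol.
CHO at 60° (staggered): tBu–CHO gauche; 1.5 = 1.5 kcal/mol.
CHO at 120° (eclipsed): H–H eclipsed, tBu–CHO eclipsed, NH2–H eclipsed; 1.1 + 4.4 + 1.3 = 6.8 kcal/mol.
CHO at 180° (staggered): tBu–CHO gauche, NH2–CHO gauche; 1.5 + 0.9 = 2.4 kcal/mol.
CHO at 240° (eclipsed): H–H eclipsed, tBu–H eclipsed, NH2–CHO eclipsed; 1.1 + 2.4 + 2.2 = 5.7 kcal/mol.
CHO at 300° (staggered): NH2–CHO gauche; 0.9 = 0.9 kcal/mol.
Max at 120° (6.8 kcal/mol), min at 300° (0.9 kcal/mol); barrier = 5.9 kcal/mol.

5.9 kcal/mol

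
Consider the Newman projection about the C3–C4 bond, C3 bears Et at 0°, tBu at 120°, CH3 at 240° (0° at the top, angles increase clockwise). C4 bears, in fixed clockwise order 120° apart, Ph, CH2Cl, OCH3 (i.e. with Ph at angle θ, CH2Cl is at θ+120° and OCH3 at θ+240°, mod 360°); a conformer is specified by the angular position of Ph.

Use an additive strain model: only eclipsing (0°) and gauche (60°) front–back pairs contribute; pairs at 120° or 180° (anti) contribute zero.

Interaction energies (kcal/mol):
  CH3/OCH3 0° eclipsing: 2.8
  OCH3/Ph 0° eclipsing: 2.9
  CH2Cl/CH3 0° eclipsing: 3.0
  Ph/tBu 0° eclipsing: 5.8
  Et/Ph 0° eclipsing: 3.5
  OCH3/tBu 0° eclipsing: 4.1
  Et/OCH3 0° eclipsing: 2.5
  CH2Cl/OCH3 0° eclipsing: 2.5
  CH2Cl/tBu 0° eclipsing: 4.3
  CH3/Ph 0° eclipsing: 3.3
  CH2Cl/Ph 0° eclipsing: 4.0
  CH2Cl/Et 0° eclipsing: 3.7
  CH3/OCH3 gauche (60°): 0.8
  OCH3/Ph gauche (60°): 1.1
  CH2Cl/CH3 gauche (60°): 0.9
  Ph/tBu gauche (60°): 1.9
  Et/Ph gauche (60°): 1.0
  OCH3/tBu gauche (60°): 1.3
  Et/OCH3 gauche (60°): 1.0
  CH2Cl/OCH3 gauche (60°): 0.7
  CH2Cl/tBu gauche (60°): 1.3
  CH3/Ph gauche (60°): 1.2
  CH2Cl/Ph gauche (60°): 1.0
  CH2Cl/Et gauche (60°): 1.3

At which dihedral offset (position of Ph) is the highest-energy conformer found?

120°

Ph at 0° is eclipsed. Et at 0° is eclipsed with Ph at 0° (3.5); tBu at 120° is eclipsed with CH2Cl at 120° (4.3); CH3 at 240° is eclipsed with OCH3 at 240° (2.8). Total 10.6 kcal/mol.
Ph at 60° is staggered. Et at 0° is gauche with Ph at 60° (1.0); Et at 0° is gauche with OCH3 at 300° (1.0); tBu at 120° is gauche with Ph at 60° (1.9); tBu at 120° is gauche with CH2Cl at 180° (1.3); CH3 at 240° is gauche with CH2Cl at 180° (0.9); CH3 at 240° is gauche with OCH3 at 300° (0.8). Total 6.9 kcal/mol.
Ph at 120° is eclipsed. Et at 0° is eclipsed with OCH3 at 0° (2.5); tBu at 120° is eclipsed with Ph at 120° (5.8); CH3 at 240° is eclipsed with CH2Cl at 240° (3.0). Total 11.3 kcal/mol.
Ph at 180° is staggered. Et at 0° is gauche with CH2Cl at 300° (1.3); Et at 0° is gauche with OCH3 at 60° (1.0); tBu at 120° is gauche with Ph at 180° (1.9); tBu at 120° is gauche with OCH3 at 60° (1.3); CH3 at 240° is gauche with Ph at 180° (1.2); CH3 at 240° is gauche with CH2Cl at 300° (0.9). Total 7.6 kcal/mol.
Ph at 240° is eclipsed. Et at 0° is eclipsed with CH2Cl at 0° (3.7); tBu at 120° is eclipsed with OCH3 at 120° (4.1); CH3 at 240° is eclipsed with Ph at 240° (3.3). Total 11.1 kcal/mol.
Ph at 300° is staggered. Et at 0° is gauche with Ph at 300° (1.0); Et at 0° is gauche with CH2Cl at 60° (1.3); tBu at 120° is gauche with CH2Cl at 60° (1.3); tBu at 120° is gauche with OCH3 at 180° (1.3); CH3 at 240° is gauche with Ph at 300° (1.2); CH3 at 240° is gauche with OCH3 at 180° (0.8). Total 6.9 kcal/mol.
The maximum (11.3 kcal/mol) occurs with Ph at 120°.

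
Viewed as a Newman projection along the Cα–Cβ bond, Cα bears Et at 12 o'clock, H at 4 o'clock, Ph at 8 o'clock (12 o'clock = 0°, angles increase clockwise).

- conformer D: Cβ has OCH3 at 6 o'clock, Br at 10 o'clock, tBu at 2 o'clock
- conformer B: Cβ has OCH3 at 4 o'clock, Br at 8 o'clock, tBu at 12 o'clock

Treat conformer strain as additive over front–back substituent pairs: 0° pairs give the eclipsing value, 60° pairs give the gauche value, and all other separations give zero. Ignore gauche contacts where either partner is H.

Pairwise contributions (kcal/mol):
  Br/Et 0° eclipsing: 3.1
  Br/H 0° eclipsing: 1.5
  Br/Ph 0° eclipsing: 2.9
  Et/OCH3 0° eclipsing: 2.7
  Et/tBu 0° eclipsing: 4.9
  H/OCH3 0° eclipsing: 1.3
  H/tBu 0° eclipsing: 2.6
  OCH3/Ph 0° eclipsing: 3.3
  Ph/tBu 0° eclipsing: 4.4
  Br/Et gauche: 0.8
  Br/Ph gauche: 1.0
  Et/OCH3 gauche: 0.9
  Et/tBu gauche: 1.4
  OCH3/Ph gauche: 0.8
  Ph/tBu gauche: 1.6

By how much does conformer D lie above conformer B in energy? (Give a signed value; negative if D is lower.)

D (staggered): Et(0°)/Br(300°) gauche 0.8; Et(0°)/tBu(60°) gauche 1.4; Ph(240°)/OCH3(180°) gauche 0.8; Ph(240°)/Br(300°) gauche 1.0 → 4.0 kcal/mol.
B (eclipsed): Et(0°)/tBu(0°) eclipsed 4.9; H(120°)/OCH3(120°) eclipsed 1.3; Ph(240°)/Br(240°) eclipsed 2.9 → 9.1 kcal/mol.
E(D) − E(B) = 4.0 − 9.1 = -5.1 kcal/mol.

-5.1 kcal/mol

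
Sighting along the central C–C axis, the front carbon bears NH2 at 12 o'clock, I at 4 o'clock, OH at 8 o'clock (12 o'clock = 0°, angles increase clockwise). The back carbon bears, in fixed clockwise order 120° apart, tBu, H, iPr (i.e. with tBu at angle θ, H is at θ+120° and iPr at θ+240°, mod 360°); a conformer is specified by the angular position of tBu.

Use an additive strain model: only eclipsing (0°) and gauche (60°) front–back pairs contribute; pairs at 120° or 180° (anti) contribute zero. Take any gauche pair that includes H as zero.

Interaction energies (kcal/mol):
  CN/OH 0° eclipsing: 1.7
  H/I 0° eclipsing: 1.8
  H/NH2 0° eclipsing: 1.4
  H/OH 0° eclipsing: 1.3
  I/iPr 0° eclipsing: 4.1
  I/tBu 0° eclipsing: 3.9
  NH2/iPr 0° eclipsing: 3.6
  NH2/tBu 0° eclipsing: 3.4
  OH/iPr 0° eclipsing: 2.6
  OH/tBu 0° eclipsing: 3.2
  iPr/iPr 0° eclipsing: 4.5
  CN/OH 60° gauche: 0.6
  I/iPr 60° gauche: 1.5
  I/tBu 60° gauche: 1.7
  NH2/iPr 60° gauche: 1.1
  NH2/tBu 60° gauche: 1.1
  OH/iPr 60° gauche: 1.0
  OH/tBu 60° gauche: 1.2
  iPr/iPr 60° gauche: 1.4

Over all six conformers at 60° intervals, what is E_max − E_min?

tBu at 0° (eclipsed): NH2(0°)/tBu(0°) eclipsed 3.4; I(120°)/H(120°) eclipsed 1.8; OH(240°)/iPr(240°) eclipsed 2.6 → 7.8 kcal/mol.
tBu at 60° (staggered): NH2(0°)/tBu(60°) gauche 1.1; NH2(0°)/iPr(300°) gauche 1.1; I(120°)/tBu(60°) gauche 1.7; OH(240°)/iPr(300°) gauche 1.0 → 4.9 kcal/mol.
tBu at 120° (eclipsed): NH2(0°)/iPr(0°) eclipsed 3.6; I(120°)/tBu(120°) eclipsed 3.9; OH(240°)/H(240°) eclipsed 1.3 → 8.8 kcal/mol.
tBu at 180° (staggered): NH2(0°)/iPr(60°) gauche 1.1; I(120°)/tBu(180°) gauche 1.7; I(120°)/iPr(60°) gauche 1.5; OH(240°)/tBu(180°) gauche 1.2 → 5.5 kcal/mol.
tBu at 240° (eclipsed): NH2(0°)/H(0°) eclipsed 1.4; I(120°)/iPr(120°) eclipsed 4.1; OH(240°)/tBu(240°) eclipsed 3.2 → 8.7 kcal/mol.
tBu at 300° (staggered): NH2(0°)/tBu(300°) gauche 1.1; I(120°)/iPr(180°) gauche 1.5; OH(240°)/tBu(300°) gauche 1.2; OH(240°)/iPr(180°) gauche 1.0 → 4.8 kcal/mol.
Max at 120° (8.8 kcal/mol), min at 300° (4.8 kcal/mol); barrier = 4.0 kcal/mol.

4.0 kcal/mol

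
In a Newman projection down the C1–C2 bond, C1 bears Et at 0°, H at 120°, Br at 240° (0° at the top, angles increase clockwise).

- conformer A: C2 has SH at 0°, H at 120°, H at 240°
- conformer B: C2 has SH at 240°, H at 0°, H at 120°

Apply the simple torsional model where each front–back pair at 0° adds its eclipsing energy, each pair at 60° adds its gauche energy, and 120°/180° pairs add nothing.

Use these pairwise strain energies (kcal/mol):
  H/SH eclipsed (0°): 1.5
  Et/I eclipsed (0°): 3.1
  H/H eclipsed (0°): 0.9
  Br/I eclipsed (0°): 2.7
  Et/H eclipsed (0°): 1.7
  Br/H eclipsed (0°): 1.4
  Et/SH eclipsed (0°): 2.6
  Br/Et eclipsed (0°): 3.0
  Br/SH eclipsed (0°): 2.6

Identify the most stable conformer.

A

A is eclipsed. Et at 0° is eclipsed with SH at 0° (2.6); H at 120° is eclipsed with H at 120° (0.9); Br at 240° is eclipsed with H at 240° (1.4). Total 4.9 kcal/mol.
B is eclipsed. Et at 0° is eclipsed with H at 0° (1.7); H at 120° is eclipsed with H at 120° (0.9); Br at 240° is eclipsed with SH at 240° (2.6). Total 5.2 kcal/mol.
A has the lowest total (4.9 kcal/mol).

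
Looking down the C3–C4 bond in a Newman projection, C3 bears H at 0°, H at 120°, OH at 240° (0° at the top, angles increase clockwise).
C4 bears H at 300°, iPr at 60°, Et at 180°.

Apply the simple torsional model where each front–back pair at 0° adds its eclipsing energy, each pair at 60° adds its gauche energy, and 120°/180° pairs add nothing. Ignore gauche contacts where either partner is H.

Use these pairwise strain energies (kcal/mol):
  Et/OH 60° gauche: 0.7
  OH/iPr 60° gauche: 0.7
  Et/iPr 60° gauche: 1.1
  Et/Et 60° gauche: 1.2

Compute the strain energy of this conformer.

0.7 kcal/mol

This conformer is staggered. OH at 240° is gauche with Et at 180° (0.7). Total 0.7 kcal/mol.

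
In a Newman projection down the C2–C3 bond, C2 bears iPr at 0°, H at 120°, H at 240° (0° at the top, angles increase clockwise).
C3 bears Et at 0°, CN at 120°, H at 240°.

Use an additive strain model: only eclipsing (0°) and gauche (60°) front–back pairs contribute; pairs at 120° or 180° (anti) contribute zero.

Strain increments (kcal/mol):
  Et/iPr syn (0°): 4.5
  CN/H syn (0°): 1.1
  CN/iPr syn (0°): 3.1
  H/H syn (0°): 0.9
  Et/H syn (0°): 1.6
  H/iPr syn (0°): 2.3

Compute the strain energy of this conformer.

6.5 kcal/mol

This conformer (eclipsed): iPr(0°)/Et(0°) eclipsed 4.5; H(120°)/CN(120°) eclipsed 1.1; H(240°)/H(240°) eclipsed 0.9 → 6.5 kcal/mol.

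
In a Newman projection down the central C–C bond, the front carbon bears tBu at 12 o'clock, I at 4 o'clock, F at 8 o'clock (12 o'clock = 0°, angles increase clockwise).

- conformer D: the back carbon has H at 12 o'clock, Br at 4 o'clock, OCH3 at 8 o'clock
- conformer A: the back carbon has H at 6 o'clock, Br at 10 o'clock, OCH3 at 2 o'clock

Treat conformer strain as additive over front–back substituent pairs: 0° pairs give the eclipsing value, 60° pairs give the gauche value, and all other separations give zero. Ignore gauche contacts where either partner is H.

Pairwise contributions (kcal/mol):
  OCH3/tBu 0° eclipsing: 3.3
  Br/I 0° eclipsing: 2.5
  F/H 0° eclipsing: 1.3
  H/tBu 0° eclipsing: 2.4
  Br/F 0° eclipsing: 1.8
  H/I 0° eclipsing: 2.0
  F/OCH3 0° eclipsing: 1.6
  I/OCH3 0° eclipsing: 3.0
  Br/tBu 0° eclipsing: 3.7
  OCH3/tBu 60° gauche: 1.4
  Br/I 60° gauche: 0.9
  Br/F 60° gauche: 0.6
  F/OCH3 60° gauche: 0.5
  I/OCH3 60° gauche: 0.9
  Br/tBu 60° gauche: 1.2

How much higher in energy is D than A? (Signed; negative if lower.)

D (eclipsed): tBu(0°)/H(0°) eclipsed 2.4; I(120°)/Br(120°) eclipsed 2.5; F(240°)/OCH3(240°) eclipsed 1.6 → 6.5 kcal/mol.
A (staggered): tBu(0°)/Br(300°) gauche 1.2; tBu(0°)/OCH3(60°) gauche 1.4; I(120°)/OCH3(60°) gauche 0.9; F(240°)/Br(300°) gauche 0.6 → 4.1 kcal/mol.
E(D) − E(A) = 6.5 − 4.1 = +2.4 kcal/mol.

+2.4 kcal/mol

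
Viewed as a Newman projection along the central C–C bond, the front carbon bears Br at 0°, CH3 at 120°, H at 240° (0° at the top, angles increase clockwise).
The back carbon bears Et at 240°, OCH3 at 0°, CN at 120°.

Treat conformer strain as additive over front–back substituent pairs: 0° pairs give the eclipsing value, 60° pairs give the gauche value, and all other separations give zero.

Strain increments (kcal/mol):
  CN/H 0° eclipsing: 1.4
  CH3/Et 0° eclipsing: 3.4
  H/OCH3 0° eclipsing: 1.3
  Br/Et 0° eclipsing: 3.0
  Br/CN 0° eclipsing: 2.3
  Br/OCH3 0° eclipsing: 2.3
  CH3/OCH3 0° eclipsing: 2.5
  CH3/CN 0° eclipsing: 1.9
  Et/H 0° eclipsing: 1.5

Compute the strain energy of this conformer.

5.7 kcal/mol

This conformer is eclipsed. Br at 0° is eclipsed with OCH3 at 0° (2.3); CH3 at 120° is eclipsed with CN at 120° (1.9); H at 240° is eclipsed with Et at 240° (1.5). Total 5.7 kcal/mol.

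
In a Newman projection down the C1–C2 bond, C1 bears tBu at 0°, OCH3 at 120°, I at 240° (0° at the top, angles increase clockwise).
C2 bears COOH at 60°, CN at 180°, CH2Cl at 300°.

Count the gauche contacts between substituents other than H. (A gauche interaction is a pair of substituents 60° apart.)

6

Non-H gauche pairs: tBu(0°)/COOH(60°); tBu(0°)/CH2Cl(300°); OCH3(120°)/COOH(60°); OCH3(120°)/CN(180°); I(240°)/CN(180°); I(240°)/CH2Cl(300°) — 6 interactions.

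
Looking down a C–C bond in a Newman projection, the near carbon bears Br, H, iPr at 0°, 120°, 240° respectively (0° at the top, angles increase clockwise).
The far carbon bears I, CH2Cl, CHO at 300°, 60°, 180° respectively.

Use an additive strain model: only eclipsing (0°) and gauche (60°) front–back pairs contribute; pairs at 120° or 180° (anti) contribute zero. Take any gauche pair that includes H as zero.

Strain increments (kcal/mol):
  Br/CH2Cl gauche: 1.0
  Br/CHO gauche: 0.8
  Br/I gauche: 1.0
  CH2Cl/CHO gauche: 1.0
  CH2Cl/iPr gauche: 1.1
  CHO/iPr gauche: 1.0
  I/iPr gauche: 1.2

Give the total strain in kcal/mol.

This conformer (staggered): Br(0°)/I(300°) gauche 1.0; Br(0°)/CH2Cl(60°) gauche 1.0; iPr(240°)/I(300°) gauche 1.2; iPr(240°)/CHO(180°) gauche 1.0 → 4.2 kcal/mol.

4.2 kcal/mol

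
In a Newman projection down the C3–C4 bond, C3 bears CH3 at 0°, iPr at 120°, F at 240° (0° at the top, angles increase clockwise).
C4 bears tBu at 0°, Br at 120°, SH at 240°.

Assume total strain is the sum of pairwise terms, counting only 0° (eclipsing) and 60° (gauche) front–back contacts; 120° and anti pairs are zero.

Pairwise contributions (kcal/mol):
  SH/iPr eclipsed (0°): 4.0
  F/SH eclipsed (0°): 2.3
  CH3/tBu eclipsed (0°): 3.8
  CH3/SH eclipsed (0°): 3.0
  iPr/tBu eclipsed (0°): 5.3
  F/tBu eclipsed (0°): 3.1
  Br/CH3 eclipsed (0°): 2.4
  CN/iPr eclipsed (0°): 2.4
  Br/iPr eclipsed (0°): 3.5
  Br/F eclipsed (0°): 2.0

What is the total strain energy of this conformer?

This conformer (eclipsed): CH3–tBu eclipsed, iPr–Br eclipsed, F–SH eclipsed; 3.8 + 3.5 + 2.3 = 9.6 kcal/mol.

9.6 kcal/mol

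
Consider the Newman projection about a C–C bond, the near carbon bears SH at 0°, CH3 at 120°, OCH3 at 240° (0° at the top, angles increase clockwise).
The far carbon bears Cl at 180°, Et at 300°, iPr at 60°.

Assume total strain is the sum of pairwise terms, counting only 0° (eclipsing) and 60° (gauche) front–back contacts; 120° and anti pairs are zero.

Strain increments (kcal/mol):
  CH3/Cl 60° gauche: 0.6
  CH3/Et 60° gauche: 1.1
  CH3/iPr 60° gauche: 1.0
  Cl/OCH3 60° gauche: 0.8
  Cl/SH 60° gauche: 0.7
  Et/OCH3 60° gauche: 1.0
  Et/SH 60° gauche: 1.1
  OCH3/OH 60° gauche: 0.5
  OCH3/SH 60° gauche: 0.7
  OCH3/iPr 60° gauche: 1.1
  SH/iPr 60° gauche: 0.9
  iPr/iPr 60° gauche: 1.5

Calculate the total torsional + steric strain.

This conformer is staggered. SH at 0° is gauche with Et at 300° (1.1); SH at 0° is gauche with iPr at 60° (0.9); CH3 at 120° is gauche with Cl at 180° (0.6); CH3 at 120° is gauche with iPr at 60° (1.0); OCH3 at 240° is gauche with Cl at 180° (0.8); OCH3 at 240° is gauche with Et at 300° (1.0). Total 5.4 kcal/mol.

5.4 kcal/mol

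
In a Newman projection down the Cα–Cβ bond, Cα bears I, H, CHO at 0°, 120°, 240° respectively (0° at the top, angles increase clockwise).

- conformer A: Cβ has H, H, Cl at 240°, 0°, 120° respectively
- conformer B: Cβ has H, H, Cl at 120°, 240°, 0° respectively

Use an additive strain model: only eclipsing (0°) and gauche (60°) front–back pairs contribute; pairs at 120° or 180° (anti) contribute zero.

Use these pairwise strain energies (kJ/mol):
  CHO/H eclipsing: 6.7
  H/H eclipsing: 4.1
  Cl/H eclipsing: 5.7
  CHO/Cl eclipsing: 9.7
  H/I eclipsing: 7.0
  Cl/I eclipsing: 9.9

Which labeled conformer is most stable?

A is eclipsed. I at 0° is eclipsed with H at 0° (7.0); H at 120° is eclipsed with Cl at 120° (5.7); CHO at 240° is eclipsed with H at 240° (6.7). Total 19.4 kJ/mol.
B is eclipsed. I at 0° is eclipsed with Cl at 0° (9.9); H at 120° is eclipsed with H at 120° (4.1); CHO at 240° is eclipsed with H at 240° (6.7). Total 20.7 kJ/mol.
A has the lowest total (19.4 kJ/mol).

A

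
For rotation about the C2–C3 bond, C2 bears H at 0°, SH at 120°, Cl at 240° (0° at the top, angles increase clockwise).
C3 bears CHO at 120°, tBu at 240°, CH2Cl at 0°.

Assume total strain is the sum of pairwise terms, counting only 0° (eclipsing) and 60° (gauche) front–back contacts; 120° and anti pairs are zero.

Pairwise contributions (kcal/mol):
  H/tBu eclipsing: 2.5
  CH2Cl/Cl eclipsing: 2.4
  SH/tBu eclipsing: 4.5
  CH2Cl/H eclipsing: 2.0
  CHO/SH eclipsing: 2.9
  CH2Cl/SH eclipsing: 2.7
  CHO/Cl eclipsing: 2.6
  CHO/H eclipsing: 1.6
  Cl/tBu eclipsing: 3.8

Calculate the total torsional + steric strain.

This conformer is eclipsed. H at 0° is eclipsed with CH2Cl at 0° (2.0); SH at 120° is eclipsed with CHO at 120° (2.9); Cl at 240° is eclipsed with tBu at 240° (3.8). Total 8.7 kcal/mol.

8.7 kcal/mol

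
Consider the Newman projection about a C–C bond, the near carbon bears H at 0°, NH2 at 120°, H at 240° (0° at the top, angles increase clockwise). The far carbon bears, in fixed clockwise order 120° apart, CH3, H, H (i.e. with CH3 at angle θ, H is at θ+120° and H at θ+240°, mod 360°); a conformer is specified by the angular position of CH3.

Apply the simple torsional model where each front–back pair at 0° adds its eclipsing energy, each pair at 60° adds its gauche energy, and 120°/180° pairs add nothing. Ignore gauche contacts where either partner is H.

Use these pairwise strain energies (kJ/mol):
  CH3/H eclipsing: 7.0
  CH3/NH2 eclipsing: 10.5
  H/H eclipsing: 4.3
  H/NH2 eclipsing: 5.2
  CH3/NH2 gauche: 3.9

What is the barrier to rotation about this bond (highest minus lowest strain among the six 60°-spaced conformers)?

CH3 at 0° (eclipsed): H(0°)/CH3(0°) eclipsed 7.0; NH2(120°)/H(120°) eclipsed 5.2; H(240°)/H(240°) eclipsed 4.3 → 16.5 kJ/mol.
CH3 at 60° (staggered): NH2(120°)/CH3(60°) gauche 3.9 → 3.9 kJ/mol.
CH3 at 120° (eclipsed): H(0°)/H(0°) eclipsed 4.3; NH2(120°)/CH3(120°) eclipsed 10.5; H(240°)/H(240°) eclipsed 4.3 → 19.1 kJ/mol.
CH3 at 180° (staggered): NH2(120°)/CH3(180°) gauche 3.9 → 3.9 kJ/mol.
CH3 at 240° (eclipsed): H(0°)/H(0°) eclipsed 4.3; NH2(120°)/H(120°) eclipsed 5.2; H(240°)/CH3(240°) eclipsed 7.0 → 16.5 kJ/mol.
CH3 at 300° (staggered): no non-H gauche contacts → 0.0 kJ/mol.
Max at 120° (19.1 kJ/mol), min at 300° (0.0 kJ/mol); barrier = 19.1 kJ/mol.

19.1 kJ/mol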